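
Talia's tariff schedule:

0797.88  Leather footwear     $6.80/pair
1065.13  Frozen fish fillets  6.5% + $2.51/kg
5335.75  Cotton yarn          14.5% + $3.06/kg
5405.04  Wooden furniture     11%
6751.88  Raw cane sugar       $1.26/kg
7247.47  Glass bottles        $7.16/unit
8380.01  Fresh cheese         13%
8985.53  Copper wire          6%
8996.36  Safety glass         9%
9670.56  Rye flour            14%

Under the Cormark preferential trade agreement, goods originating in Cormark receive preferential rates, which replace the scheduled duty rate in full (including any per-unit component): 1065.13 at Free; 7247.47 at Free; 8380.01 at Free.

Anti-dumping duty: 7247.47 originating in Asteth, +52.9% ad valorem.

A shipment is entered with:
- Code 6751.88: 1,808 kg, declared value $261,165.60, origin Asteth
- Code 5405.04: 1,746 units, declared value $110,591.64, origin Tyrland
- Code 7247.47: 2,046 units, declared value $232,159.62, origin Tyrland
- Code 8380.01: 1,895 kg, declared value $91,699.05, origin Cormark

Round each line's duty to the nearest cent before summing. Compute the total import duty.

$29,092.52

Line 1 (6751.88, Asteth, 1,808 kg, $261,165.60):
Base rate for 6751.88 is $1.26/kg.
Duty = 1,808 × $1.26 = $2,278.08.
Line 2 (5405.04, Tyrland, 1,746 units, $110,591.64):
Base rate for 5405.04 is 11%.
Duty = $110,591.64 × 11% = $12,165.08.
Line 3 (7247.47, Tyrland, 2,046 units, $232,159.62):
Base rate for 7247.47 is $7.16/unit.
7247.47 has an FTA preferential rate, but origin Tyrland is not Cormark; base rate stands.
The additional-duty order on 7247.47 targets Asteth, not Tyrland; it does not apply.
Duty = 2,046 × $7.16 = $14,649.36.
Line 4 (8380.01, Cormark, 1,895 kg, $91,699.05):
Base rate for 8380.01 is 13%.
Origin Cormark qualifies under the Talia–Cormark agreement and 8380.01 is covered: preferential rate Free applies instead.
Duty = $91,699.05 × 0% = $0.00.
Total = $2,278.08 + $12,165.08 + $14,649.36 + $0.00 = $29,092.52.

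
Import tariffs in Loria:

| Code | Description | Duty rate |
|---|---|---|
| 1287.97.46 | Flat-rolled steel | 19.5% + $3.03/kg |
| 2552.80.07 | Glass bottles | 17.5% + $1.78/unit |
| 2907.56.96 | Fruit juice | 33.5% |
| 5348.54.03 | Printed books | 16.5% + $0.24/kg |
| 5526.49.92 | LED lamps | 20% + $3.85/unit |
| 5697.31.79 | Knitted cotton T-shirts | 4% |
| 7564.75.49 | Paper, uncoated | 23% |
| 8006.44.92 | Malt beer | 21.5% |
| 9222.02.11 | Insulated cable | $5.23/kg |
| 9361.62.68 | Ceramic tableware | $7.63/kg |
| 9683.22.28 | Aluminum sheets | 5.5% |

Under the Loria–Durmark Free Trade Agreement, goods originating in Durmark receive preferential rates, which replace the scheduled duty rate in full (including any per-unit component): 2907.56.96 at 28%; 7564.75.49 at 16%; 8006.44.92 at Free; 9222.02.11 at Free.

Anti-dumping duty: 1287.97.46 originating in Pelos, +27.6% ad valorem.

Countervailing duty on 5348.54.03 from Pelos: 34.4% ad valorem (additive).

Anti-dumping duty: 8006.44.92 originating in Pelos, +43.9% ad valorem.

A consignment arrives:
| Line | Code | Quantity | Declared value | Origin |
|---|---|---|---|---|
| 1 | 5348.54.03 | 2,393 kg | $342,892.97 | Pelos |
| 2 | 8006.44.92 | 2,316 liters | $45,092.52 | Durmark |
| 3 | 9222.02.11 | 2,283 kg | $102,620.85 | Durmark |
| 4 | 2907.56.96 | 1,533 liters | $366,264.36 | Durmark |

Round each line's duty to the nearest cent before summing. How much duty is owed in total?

Line 1 (5348.54.03, Pelos, 2,393 kg, $342,892.97):
Base rate for 5348.54.03 is 16.5% + $0.24/kg.
Additional duty on 5348.54.03 from Pelos: +34.4%. Applied ad valorem rate: 16.5% + 34.4% = 50.9%.
Duty = $342,892.97 × 50.9% + 2,393 × $0.24 = $175,106.84.
Line 2 (8006.44.92, Durmark, 2,316 liters, $45,092.52):
Base rate for 8006.44.92 is 21.5%.
Origin Durmark qualifies under the Loria–Durmark agreement and 8006.44.92 is covered: preferential rate Free applies instead.
The additional-duty order on 8006.44.92 targets Pelos, not Durmark; it does not apply.
Duty = $45,092.52 × 0% = $0.00.
Line 3 (9222.02.11, Durmark, 2,283 kg, $102,620.85):
Base rate for 9222.02.11 is $5.23/kg.
Origin Durmark qualifies under the Loria–Durmark agreement and 9222.02.11 is covered: preferential rate Free applies instead.
Duty = $102,620.85 × 0% = $0.00.
Line 4 (2907.56.96, Durmark, 1,533 liters, $366,264.36):
Base rate for 2907.56.96 is 33.5%.
Origin Durmark qualifies under the Loria–Durmark agreement and 2907.56.96 is covered: preferential rate 28% applies instead.
Duty = $366,264.36 × 28% = $102,554.02.
Total = $175,106.84 + $0.00 + $0.00 + $102,554.02 = $277,660.86.

$277,660.86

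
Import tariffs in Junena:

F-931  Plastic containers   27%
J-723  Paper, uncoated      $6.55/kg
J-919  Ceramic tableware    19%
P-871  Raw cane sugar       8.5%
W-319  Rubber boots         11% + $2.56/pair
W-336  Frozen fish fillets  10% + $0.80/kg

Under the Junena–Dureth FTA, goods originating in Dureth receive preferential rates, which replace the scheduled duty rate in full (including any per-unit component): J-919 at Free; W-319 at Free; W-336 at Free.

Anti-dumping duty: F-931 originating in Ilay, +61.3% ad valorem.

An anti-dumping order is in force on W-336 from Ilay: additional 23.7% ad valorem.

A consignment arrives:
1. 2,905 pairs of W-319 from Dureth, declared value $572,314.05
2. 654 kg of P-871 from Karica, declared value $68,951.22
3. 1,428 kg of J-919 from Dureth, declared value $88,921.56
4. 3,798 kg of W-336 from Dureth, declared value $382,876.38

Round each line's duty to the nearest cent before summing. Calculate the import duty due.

$5,860.85

Line 1 (W-319, Dureth, 2,905 pairs, $572,314.05):
Base rate for W-319 is 11% + $2.56/pair.
Origin Dureth qualifies under the Junena–Dureth agreement and W-319 is covered: preferential rate Free applies instead.
Duty = $572,314.05 × 0% = $0.00.
Line 2 (P-871, Karica, 654 kg, $68,951.22):
Base rate for P-871 is 8.5%.
Duty = $68,951.22 × 8.5% = $5,860.85.
Line 3 (J-919, Dureth, 1,428 kg, $88,921.56):
Base rate for J-919 is 19%.
Origin Dureth qualifies under the Junena–Dureth agreement and J-919 is covered: preferential rate Free applies instead.
Duty = $88,921.56 × 0% = $0.00.
Line 4 (W-336, Dureth, 3,798 kg, $382,876.38):
Base rate for W-336 is 10% + $0.80/kg.
Origin Dureth qualifies under the Junena–Dureth agreement and W-336 is covered: preferential rate Free applies instead.
The additional-duty order on W-336 targets Ilay, not Dureth; it does not apply.
Duty = $382,876.38 × 0% = $0.00.
Total = $0.00 + $5,860.85 + $0.00 + $0.00 = $5,860.85.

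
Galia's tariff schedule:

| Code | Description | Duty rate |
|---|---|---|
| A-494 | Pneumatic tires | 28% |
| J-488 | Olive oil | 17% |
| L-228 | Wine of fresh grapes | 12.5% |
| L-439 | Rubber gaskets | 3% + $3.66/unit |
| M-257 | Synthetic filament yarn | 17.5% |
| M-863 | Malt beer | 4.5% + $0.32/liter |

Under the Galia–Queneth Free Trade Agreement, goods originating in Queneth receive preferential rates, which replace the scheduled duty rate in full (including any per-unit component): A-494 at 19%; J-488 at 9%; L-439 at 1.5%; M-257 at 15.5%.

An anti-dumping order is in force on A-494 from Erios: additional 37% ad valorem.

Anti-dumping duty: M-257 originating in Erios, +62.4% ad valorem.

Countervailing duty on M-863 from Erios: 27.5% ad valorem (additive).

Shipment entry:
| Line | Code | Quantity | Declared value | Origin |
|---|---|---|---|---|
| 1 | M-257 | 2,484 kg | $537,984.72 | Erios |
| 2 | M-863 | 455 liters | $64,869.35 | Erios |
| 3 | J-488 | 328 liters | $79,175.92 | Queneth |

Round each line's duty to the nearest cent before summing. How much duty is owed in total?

$457,879.41

Line 1 (M-257, Erios, 2,484 kg, $537,984.72):
Base rate for M-257 is 17.5%.
M-257 has an FTA preferential rate, but origin Erios is not Queneth; base rate stands.
Additional duty on M-257 from Erios: +62.4%. Applied ad valorem rate: 17.5% + 62.4% = 79.9%.
Duty = $537,984.72 × 79.9% = $429,849.79.
Line 2 (M-863, Erios, 455 liters, $64,869.35):
Base rate for M-863 is 4.5% + $0.32/liter.
Additional duty on M-863 from Erios: +27.5%. Applied ad valorem rate: 4.5% + 27.5% = 32%.
Duty = $64,869.35 × 32% + 455 × $0.32 = $20,903.79.
Line 3 (J-488, Queneth, 328 liters, $79,175.92):
Base rate for J-488 is 17%.
Origin Queneth qualifies under the Galia–Queneth agreement and J-488 is covered: preferential rate 9% applies instead.
Duty = $79,175.92 × 9% = $7,125.83.
Total = $429,849.79 + $20,903.79 + $7,125.83 = $457,879.41.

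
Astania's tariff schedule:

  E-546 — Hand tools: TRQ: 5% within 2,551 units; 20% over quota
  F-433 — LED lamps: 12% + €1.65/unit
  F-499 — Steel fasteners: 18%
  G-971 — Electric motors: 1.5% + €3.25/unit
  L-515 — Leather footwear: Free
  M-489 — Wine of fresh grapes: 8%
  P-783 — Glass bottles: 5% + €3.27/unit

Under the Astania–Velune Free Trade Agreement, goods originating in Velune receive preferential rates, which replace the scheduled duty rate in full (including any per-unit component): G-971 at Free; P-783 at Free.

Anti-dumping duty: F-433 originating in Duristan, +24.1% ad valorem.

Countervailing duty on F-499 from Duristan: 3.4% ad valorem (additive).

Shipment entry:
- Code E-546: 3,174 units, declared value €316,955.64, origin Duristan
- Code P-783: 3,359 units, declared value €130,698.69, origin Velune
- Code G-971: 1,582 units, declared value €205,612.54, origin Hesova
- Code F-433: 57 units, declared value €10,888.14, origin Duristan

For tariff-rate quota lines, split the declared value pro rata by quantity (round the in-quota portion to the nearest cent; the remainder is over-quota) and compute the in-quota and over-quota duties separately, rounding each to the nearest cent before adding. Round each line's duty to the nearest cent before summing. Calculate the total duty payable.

Line 1 (E-546, Duristan, 3,174 units, €316,955.64):
Code E-546 is under a tariff-rate quota (threshold 2,551 units). In-quota: 2,551 units at 5%; over-quota: 623 units at 20%.
Pro-rata value split: in-quota = €316,955.64 × 2,551/3,174 = €254,742.86; over-quota = €316,955.64 − €254,742.86 = €62,212.78.
In-quota duty = €254,742.86 × 5% = €12,737.14. Over-quota duty = €62,212.78 × 20% = €12,442.56.
Line duty = €12,737.14 + €12,442.56 = €25,179.70.
Line 2 (P-783, Velune, 3,359 units, €130,698.69):
Base rate for P-783 is 5% + €3.27/unit.
Origin Velune qualifies under the Astania–Velune agreement and P-783 is covered: preferential rate Free applies instead.
Duty = €130,698.69 × 0% = €0.00.
Line 3 (G-971, Hesova, 1,582 units, €205,612.54):
Base rate for G-971 is 1.5% + €3.25/unit.
G-971 has an FTA preferential rate, but origin Hesova is not Velune; base rate stands.
Duty = €205,612.54 × 1.5% + 1,582 × €3.25 = €8,225.69.
Line 4 (F-433, Duristan, 57 units, €10,888.14):
Base rate for F-433 is 12% + €1.65/unit.
Additional duty on F-433 from Duristan: +24.1%. Applied ad valorem rate: 12% + 24.1% = 36.1%.
Duty = €10,888.14 × 36.1% + 57 × €1.65 = €4,024.67.
Total = €25,179.70 + €0.00 + €8,225.69 + €4,024.67 = €37,430.06.

€37,430.06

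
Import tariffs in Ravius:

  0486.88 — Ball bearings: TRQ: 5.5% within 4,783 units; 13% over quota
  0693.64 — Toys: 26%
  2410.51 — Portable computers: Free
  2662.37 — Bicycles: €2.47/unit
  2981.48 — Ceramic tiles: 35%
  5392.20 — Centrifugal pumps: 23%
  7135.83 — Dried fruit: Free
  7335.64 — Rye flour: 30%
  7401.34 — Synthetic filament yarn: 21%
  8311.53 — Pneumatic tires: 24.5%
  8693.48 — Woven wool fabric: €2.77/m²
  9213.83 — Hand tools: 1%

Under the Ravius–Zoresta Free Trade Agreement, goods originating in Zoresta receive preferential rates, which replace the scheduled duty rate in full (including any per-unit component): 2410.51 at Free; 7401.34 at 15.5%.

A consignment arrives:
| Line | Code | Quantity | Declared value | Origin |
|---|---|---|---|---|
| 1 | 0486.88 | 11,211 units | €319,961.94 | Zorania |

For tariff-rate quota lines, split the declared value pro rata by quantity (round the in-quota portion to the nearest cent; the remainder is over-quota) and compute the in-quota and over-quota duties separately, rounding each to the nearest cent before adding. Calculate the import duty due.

Line 1 (0486.88, Zorania, 11,211 units, €319,961.94):
Code 0486.88 is under a tariff-rate quota (threshold 4,783 units). In-quota: 4,783 units at 5.5%; over-quota: 6,428 units at 13%.
Pro-rata value split: in-quota = €319,961.94 × 4,783/11,211 = €136,506.82; over-quota = €319,961.94 − €136,506.82 = €183,455.12.
In-quota duty = €136,506.82 × 5.5% = €7,507.88. Over-quota duty = €183,455.12 × 13% = €23,849.17.
Line duty = €7,507.88 + €23,849.17 = €31,357.05.

€31,357.05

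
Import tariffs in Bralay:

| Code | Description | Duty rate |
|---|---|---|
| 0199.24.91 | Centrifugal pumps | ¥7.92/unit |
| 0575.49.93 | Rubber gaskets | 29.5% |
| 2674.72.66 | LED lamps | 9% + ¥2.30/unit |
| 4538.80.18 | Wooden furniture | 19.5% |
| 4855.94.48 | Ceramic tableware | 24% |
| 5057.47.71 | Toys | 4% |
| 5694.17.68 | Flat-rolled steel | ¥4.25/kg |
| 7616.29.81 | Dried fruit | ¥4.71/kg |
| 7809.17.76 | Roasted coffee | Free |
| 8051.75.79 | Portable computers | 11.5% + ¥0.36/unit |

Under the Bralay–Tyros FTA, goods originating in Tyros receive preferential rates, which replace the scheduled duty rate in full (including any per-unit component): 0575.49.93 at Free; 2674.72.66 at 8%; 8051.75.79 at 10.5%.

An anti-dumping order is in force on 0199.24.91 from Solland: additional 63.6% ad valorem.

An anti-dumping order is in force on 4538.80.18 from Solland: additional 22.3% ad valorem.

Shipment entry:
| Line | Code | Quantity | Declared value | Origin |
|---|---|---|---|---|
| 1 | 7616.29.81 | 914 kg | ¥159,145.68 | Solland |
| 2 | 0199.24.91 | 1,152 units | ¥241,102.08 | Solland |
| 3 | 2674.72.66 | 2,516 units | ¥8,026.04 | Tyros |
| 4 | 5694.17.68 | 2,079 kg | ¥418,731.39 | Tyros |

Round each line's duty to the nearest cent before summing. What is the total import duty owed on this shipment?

¥176,247.53

Line 1 (7616.29.81, Solland, 914 kg, ¥159,145.68):
Base rate for 7616.29.81 is ¥4.71/kg.
Duty = 914 × ¥4.71 = ¥4,304.94.
Line 2 (0199.24.91, Solland, 1,152 units, ¥241,102.08):
Base rate for 0199.24.91 is ¥7.92/unit.
Additional duty on 0199.24.91 from Solland: +63.6% ad valorem. Applied ad valorem rate = 63.6%.
Duty = ¥241,102.08 × 63.6% + 1,152 × ¥7.92 = ¥162,464.76.
Line 3 (2674.72.66, Tyros, 2,516 units, ¥8,026.04):
Base rate for 2674.72.66 is 9% + ¥2.30/unit.
Origin Tyros qualifies under the Bralay–Tyros agreement and 2674.72.66 is covered: preferential rate 8% applies instead.
Duty = ¥8,026.04 × 8% = ¥642.08.
Line 4 (5694.17.68, Tyros, 2,079 kg, ¥418,731.39):
Base rate for 5694.17.68 is ¥4.25/kg.
Origin Tyros is the FTA partner but 5694.17.68 is not on the preference list; base rate stands.
Duty = 2,079 × ¥4.25 = ¥8,835.75.
Total = ¥4,304.94 + ¥162,464.76 + ¥642.08 + ¥8,835.75 = ¥176,247.53.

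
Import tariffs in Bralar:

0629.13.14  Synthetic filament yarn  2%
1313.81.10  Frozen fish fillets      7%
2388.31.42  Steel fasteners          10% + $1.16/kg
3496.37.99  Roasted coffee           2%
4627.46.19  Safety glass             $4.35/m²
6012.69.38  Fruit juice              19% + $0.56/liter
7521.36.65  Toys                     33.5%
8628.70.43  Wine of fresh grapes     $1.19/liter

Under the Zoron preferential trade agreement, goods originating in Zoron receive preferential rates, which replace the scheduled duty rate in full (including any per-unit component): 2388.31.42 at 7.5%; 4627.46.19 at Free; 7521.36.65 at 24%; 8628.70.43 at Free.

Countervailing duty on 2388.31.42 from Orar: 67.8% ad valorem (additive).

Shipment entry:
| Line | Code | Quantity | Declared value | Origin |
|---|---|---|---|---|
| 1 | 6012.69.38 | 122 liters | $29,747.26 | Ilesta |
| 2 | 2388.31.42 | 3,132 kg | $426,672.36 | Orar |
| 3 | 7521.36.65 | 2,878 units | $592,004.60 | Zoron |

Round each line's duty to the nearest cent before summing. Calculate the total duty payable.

Line 1 (6012.69.38, Ilesta, 122 liters, $29,747.26):
Base rate for 6012.69.38 is 19% + $0.56/liter.
Duty = $29,747.26 × 19% + 122 × $0.56 = $5,720.30.
Line 2 (2388.31.42, Orar, 3,132 kg, $426,672.36):
Base rate for 2388.31.42 is 10% + $1.16/kg.
2388.31.42 has an FTA preferential rate, but origin Orar is not Zoron; base rate stands.
Additional duty on 2388.31.42 from Orar: +67.8%. Applied ad valorem rate: 10% + 67.8% = 77.8%.
Duty = $426,672.36 × 77.8% + 3,132 × $1.16 = $335,584.22.
Line 3 (7521.36.65, Zoron, 2,878 units, $592,004.60):
Base rate for 7521.36.65 is 33.5%.
Origin Zoron qualifies under the Bralar–Zoron agreement and 7521.36.65 is covered: preferential rate 24% applies instead.
Duty = $592,004.60 × 24% = $142,081.10.
Total = $5,720.30 + $335,584.22 + $142,081.10 = $483,385.62.

$483,385.62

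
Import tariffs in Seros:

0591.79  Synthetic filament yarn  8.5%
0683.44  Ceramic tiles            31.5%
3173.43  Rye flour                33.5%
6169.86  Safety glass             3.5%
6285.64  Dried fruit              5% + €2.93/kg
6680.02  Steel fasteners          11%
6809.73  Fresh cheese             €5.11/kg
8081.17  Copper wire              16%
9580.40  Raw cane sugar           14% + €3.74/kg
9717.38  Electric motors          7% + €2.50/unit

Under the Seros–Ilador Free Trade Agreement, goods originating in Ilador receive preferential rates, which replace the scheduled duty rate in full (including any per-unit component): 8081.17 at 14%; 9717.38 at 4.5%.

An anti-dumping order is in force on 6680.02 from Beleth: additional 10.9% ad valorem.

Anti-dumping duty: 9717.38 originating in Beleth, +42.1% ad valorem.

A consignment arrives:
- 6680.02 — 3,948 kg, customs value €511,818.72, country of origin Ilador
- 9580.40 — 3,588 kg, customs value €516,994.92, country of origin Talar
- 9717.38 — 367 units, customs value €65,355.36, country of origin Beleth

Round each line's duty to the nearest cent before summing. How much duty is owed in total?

Line 1 (6680.02, Ilador, 3,948 kg, €511,818.72):
Base rate for 6680.02 is 11%.
Origin Ilador is the FTA partner but 6680.02 is not on the preference list; base rate stands.
The additional-duty order on 6680.02 targets Beleth, not Ilador; it does not apply.
Duty = €511,818.72 × 11% = €56,300.06.
Line 2 (9580.40, Talar, 3,588 kg, €516,994.92):
Base rate for 9580.40 is 14% + €3.74/kg.
Duty = €516,994.92 × 14% + 3,588 × €3.74 = €85,798.41.
Line 3 (9717.38, Beleth, 367 units, €65,355.36):
Base rate for 9717.38 is 7% + €2.50/unit.
9717.38 has an FTA preferential rate, but origin Beleth is not Ilador; base rate stands.
Additional duty on 9717.38 from Beleth: +42.1%. Applied ad valorem rate: 7% + 42.1% = 49.1%.
Duty = €65,355.36 × 49.1% + 367 × €2.50 = €33,006.98.
Total = €56,300.06 + €85,798.41 + €33,006.98 = €175,105.45.

€175,105.45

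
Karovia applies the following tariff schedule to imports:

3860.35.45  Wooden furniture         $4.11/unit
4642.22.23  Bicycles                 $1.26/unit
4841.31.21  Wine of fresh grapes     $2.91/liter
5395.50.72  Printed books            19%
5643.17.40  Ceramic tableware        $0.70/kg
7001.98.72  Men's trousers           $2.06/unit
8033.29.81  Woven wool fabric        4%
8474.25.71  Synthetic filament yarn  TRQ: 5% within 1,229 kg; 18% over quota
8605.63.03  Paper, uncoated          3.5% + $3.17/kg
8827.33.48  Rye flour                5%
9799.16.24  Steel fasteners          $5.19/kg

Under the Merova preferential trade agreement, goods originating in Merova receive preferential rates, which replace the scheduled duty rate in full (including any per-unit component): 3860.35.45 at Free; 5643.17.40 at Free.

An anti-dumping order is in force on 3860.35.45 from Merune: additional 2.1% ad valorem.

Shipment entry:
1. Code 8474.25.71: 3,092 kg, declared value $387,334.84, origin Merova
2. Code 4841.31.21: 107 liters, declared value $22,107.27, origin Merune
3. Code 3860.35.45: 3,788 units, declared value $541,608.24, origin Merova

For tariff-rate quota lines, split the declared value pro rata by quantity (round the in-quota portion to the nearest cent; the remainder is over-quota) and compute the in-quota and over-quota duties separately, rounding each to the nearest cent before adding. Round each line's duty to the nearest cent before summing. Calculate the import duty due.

$50,017.25

Line 1 (8474.25.71, Merova, 3,092 kg, $387,334.84):
Code 8474.25.71 is under a tariff-rate quota (threshold 1,229 kg). In-quota: 1,229 kg at 5%; over-quota: 1,863 kg at 18%.
Pro-rata value split: in-quota = $387,334.84 × 1,229/3,092 = $153,956.83; over-quota = $387,334.84 − $153,956.83 = $233,378.01.
In-quota duty = $153,956.83 × 5% = $7,697.84. Over-quota duty = $233,378.01 × 18% = $42,008.04.
Line duty = $7,697.84 + $42,008.04 = $49,705.88.
Line 2 (4841.31.21, Merune, 107 liters, $22,107.27):
Base rate for 4841.31.21 is $2.91/liter.
Duty = 107 × $2.91 = $311.37.
Line 3 (3860.35.45, Merova, 3,788 units, $541,608.24):
Base rate for 3860.35.45 is $4.11/unit.
Origin Merova qualifies under the Karovia–Merova agreement and 3860.35.45 is covered: preferential rate Free applies instead.
The additional-duty order on 3860.35.45 targets Merune, not Merova; it does not apply.
Duty = $541,608.24 × 0% = $0.00.
Total = $49,705.88 + $311.37 + $0.00 = $50,017.25.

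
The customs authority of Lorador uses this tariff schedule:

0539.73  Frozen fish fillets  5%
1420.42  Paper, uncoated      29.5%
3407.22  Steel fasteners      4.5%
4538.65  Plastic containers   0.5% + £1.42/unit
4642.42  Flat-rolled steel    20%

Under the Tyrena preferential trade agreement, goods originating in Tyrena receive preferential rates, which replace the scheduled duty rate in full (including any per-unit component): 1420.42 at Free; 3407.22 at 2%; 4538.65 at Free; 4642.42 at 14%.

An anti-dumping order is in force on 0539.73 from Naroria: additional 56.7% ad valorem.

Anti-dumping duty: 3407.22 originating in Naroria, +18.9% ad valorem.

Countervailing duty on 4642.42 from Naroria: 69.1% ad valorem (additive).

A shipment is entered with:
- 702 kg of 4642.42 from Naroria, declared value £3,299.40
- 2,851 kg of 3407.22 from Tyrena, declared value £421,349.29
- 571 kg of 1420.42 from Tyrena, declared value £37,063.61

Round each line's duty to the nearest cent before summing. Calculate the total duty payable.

Line 1 (4642.42, Naroria, 702 kg, £3,299.40):
Base rate for 4642.42 is 20%.
4642.42 has an FTA preferential rate, but origin Naroria is not Tyrena; base rate stands.
Additional duty on 4642.42 from Naroria: +69.1%. Applied ad valorem rate: 20% + 69.1% = 89.1%.
Duty = £3,299.40 × 89.1% = £2,939.77.
Line 2 (3407.22, Tyrena, 2,851 kg, £421,349.29):
Base rate for 3407.22 is 4.5%.
Origin Tyrena qualifies under the Lorador–Tyrena agreement and 3407.22 is covered: preferential rate 2% applies instead.
The additional-duty order on 3407.22 targets Naroria, not Tyrena; it does not apply.
Duty = £421,349.29 × 2% = £8,426.99.
Line 3 (1420.42, Tyrena, 571 kg, £37,063.61):
Base rate for 1420.42 is 29.5%.
Origin Tyrena qualifies under the Lorador–Tyrena agreement and 1420.42 is covered: preferential rate Free applies instead.
Duty = £37,063.61 × 0% = £0.00.
Total = £2,939.77 + £8,426.99 + £0.00 = £11,366.76.

£11,366.76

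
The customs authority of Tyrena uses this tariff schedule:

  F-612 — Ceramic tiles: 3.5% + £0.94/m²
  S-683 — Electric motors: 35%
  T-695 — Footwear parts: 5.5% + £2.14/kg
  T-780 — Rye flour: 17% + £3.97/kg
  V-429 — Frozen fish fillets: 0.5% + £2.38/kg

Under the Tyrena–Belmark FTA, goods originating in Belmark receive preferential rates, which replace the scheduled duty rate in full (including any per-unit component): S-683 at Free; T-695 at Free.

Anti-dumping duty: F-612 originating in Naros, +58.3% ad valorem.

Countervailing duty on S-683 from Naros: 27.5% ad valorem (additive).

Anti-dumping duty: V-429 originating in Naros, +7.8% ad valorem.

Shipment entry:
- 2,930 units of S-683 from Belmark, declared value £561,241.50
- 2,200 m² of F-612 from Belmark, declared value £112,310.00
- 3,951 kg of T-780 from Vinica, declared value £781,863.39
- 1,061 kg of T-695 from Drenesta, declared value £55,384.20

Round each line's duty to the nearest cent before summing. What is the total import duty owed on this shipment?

Line 1 (S-683, Belmark, 2,930 units, £561,241.50):
Base rate for S-683 is 35%.
Origin Belmark qualifies under the Tyrena–Belmark agreement and S-683 is covered: preferential rate Free applies instead.
The additional-duty order on S-683 targets Naros, not Belmark; it does not apply.
Duty = £561,241.50 × 0% = £0.00.
Line 2 (F-612, Belmark, 2,200 m², £112,310.00):
Base rate for F-612 is 3.5% + £0.94/m².
Origin Belmark is the FTA partner but F-612 is not on the preference list; base rate stands.
The additional-duty order on F-612 targets Naros, not Belmark; it does not apply.
Duty = £112,310.00 × 3.5% + 2,200 × £0.94 = £5,998.85.
Line 3 (T-780, Vinica, 3,951 kg, £781,863.39):
Base rate for T-780 is 17% + £3.97/kg.
Duty = £781,863.39 × 17% + 3,951 × £3.97 = £148,602.25.
Line 4 (T-695, Drenesta, 1,061 kg, £55,384.20):
Base rate for T-695 is 5.5% + £2.14/kg.
T-695 has an FTA preferential rate, but origin Drenesta is not Belmark; base rate stands.
Duty = £55,384.20 × 5.5% + 1,061 × £2.14 = £5,316.67.
Total = £0.00 + £5,998.85 + £148,602.25 + £5,316.67 = £159,917.77.

£159,917.77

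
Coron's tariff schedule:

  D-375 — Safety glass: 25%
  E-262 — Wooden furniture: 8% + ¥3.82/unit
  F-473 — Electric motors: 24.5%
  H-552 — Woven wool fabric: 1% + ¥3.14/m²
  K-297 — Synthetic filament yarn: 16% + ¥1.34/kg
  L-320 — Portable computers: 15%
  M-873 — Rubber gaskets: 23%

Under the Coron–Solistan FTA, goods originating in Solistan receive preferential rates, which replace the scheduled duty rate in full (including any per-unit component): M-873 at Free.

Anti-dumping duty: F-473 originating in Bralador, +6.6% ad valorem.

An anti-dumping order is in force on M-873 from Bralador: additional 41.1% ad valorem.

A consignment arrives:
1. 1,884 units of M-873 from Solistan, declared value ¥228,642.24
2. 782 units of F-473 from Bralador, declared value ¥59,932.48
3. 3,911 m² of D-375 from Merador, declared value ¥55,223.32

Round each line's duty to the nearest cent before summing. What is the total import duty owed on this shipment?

¥32,444.83

Line 1 (M-873, Solistan, 1,884 units, ¥228,642.24):
Base rate for M-873 is 23%.
Origin Solistan qualifies under the Coron–Solistan agreement and M-873 is covered: preferential rate Free applies instead.
The additional-duty order on M-873 targets Bralador, not Solistan; it does not apply.
Duty = ¥228,642.24 × 0% = ¥0.00.
Line 2 (F-473, Bralador, 782 units, ¥59,932.48):
Base rate for F-473 is 24.5%.
Additional duty on F-473 from Bralador: +6.6%. Applied ad valorem rate: 24.5% + 6.6% = 31.1%.
Duty = ¥59,932.48 × 31.1% = ¥18,639.00.
Line 3 (D-375, Merador, 3,911 m², ¥55,223.32):
Base rate for D-375 is 25%.
Duty = ¥55,223.32 × 25% = ¥13,805.83.
Total = ¥0.00 + ¥18,639.00 + ¥13,805.83 = ¥32,444.83.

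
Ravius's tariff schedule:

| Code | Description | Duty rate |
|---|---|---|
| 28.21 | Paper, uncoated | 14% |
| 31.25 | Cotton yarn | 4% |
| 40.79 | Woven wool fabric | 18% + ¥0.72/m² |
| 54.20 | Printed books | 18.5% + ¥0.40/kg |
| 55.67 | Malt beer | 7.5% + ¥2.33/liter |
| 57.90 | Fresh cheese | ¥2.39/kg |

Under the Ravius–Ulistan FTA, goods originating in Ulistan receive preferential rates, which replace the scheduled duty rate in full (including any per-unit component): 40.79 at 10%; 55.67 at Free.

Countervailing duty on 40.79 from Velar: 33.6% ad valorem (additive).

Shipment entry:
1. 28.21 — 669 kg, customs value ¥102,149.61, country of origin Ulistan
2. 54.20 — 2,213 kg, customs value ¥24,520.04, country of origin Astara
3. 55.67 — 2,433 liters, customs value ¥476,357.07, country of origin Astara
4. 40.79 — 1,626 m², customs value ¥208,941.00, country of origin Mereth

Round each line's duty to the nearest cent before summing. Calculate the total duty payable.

Line 1 (28.21, Ulistan, 669 kg, ¥102,149.61):
Base rate for 28.21 is 14%.
Origin Ulistan is the FTA partner but 28.21 is not on the preference list; base rate stands.
Duty = ¥102,149.61 × 14% = ¥14,300.95.
Line 2 (54.20, Astara, 2,213 kg, ¥24,520.04):
Base rate for 54.20 is 18.5% + ¥0.40/kg.
Duty = ¥24,520.04 × 18.5% + 2,213 × ¥0.40 = ¥5,421.41.
Line 3 (55.67, Astara, 2,433 liters, ¥476,357.07):
Base rate for 55.67 is 7.5% + ¥2.33/liter.
55.67 has an FTA preferential rate, but origin Astara is not Ulistan; base rate stands.
Duty = ¥476,357.07 × 7.5% + 2,433 × ¥2.33 = ¥41,395.67.
Line 4 (40.79, Mereth, 1,626 m², ¥208,941.00):
Base rate for 40.79 is 18% + ¥0.72/m².
40.79 has an FTA preferential rate, but origin Mereth is not Ulistan; base rate stands.
The additional-duty order on 40.79 targets Velar, not Mereth; it does not apply.
Duty = ¥208,941.00 × 18% + 1,626 × ¥0.72 = ¥38,780.10.
Total = ¥14,300.95 + ¥5,421.41 + ¥41,395.67 + ¥38,780.10 = ¥99,898.13.

¥99,898.13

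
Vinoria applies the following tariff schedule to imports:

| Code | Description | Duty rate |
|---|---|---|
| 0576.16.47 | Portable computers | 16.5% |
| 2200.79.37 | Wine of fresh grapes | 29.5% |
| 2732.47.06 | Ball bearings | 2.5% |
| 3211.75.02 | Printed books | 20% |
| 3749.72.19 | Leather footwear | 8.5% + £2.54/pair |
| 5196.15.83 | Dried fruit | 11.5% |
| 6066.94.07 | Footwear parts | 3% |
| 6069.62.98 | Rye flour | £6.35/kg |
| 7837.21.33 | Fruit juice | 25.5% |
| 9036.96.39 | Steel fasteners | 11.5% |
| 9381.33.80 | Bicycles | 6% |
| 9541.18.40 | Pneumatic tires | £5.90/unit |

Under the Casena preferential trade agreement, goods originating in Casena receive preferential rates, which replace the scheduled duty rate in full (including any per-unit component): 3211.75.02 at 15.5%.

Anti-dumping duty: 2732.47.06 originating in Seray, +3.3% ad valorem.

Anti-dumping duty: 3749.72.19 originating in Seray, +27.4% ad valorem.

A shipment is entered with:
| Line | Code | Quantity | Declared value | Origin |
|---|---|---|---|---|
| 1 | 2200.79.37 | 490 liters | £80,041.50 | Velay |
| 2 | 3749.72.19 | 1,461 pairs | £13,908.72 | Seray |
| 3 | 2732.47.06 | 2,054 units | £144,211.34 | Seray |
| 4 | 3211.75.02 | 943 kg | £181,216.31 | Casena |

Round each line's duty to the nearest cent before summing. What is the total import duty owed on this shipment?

Line 1 (2200.79.37, Velay, 490 liters, £80,041.50):
Base rate for 2200.79.37 is 29.5%.
Duty = £80,041.50 × 29.5% = £23,612.24.
Line 2 (3749.72.19, Seray, 1,461 pairs, £13,908.72):
Base rate for 3749.72.19 is 8.5% + £2.54/pair.
Additional duty on 3749.72.19 from Seray: +27.4%. Applied ad valorem rate: 8.5% + 27.4% = 35.9%.
Duty = £13,908.72 × 35.9% + 1,461 × £2.54 = £8,704.17.
Line 3 (2732.47.06, Seray, 2,054 units, £144,211.34):
Base rate for 2732.47.06 is 2.5%.
Additional duty on 2732.47.06 from Seray: +3.3%. Applied ad valorem rate: 2.5% + 3.3% = 5.8%.
Duty = £144,211.34 × 5.8% = £8,364.26.
Line 4 (3211.75.02, Casena, 943 kg, £181,216.31):
Base rate for 3211.75.02 is 20%.
Origin Casena qualifies under the Vinoria–Casena agreement and 3211.75.02 is covered: preferential rate 15.5% applies instead.
Duty = £181,216.31 × 15.5% = £28,088.53.
Total = £23,612.24 + £8,704.17 + £8,364.26 + £28,088.53 = £68,769.20.

£68,769.20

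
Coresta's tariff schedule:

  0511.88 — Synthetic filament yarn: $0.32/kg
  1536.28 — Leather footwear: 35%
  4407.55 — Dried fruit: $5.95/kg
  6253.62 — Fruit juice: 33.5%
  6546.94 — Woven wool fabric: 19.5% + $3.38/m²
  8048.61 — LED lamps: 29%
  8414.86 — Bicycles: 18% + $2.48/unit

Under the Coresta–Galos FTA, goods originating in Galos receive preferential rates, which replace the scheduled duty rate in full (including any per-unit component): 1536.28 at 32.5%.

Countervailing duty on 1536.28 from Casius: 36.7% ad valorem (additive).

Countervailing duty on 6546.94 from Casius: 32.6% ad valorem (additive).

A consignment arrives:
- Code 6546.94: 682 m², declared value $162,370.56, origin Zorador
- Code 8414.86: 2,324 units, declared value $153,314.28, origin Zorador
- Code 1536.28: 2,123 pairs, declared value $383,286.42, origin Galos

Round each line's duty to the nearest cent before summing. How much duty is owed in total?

Line 1 (6546.94, Zorador, 682 m², $162,370.56):
Base rate for 6546.94 is 19.5% + $3.38/m².
The additional-duty order on 6546.94 targets Casius, not Zorador; it does not apply.
Duty = $162,370.56 × 19.5% + 682 × $3.38 = $33,967.42.
Line 2 (8414.86, Zorador, 2,324 units, $153,314.28):
Base rate for 8414.86 is 18% + $2.48/unit.
Duty = $153,314.28 × 18% + 2,324 × $2.48 = $33,360.09.
Line 3 (1536.28, Galos, 2,123 pairs, $383,286.42):
Base rate for 1536.28 is 35%.
Origin Galos qualifies under the Coresta–Galos agreement and 1536.28 is covered: preferential rate 32.5% applies instead.
The additional-duty order on 1536.28 targets Casius, not Galos; it does not apply.
Duty = $383,286.42 × 32.5% = $124,568.09.
Total = $33,967.42 + $33,360.09 + $124,568.09 = $191,895.60.

$191,895.60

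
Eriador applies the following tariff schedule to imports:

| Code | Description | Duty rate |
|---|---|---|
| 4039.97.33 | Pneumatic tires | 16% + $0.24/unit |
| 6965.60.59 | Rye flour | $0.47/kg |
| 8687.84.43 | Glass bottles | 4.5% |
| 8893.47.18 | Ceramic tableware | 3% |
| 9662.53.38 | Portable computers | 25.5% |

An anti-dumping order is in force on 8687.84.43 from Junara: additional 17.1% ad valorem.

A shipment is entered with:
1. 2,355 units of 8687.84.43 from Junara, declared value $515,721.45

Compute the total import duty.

$111,395.83

Line 1 (8687.84.43, Junara, 2,355 units, $515,721.45):
Base rate for 8687.84.43 is 4.5%.
Additional duty on 8687.84.43 from Junara: +17.1%. Applied ad valorem rate: 4.5% + 17.1% = 21.6%.
Duty = $515,721.45 × 21.6% = $111,395.83.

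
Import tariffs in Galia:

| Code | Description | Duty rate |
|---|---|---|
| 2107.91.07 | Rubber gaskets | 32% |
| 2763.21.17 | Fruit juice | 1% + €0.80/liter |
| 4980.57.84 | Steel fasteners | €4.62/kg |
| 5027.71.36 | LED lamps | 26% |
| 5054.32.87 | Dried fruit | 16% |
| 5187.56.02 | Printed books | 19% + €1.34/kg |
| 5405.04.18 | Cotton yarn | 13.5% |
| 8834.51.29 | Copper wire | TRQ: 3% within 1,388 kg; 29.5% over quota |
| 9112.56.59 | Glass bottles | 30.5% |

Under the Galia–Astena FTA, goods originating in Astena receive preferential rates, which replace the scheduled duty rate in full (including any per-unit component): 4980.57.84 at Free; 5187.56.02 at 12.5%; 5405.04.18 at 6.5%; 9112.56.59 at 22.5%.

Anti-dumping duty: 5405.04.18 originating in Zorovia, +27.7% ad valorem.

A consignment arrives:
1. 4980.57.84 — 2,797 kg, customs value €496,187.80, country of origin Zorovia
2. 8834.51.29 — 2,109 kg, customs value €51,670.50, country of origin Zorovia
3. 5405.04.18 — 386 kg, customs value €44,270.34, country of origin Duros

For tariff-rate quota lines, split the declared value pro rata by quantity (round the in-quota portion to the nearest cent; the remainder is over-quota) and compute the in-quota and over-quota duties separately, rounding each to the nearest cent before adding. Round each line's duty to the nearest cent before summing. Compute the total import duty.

Line 1 (4980.57.84, Zorovia, 2,797 kg, €496,187.80):
Base rate for 4980.57.84 is €4.62/kg.
4980.57.84 has an FTA preferential rate, but origin Zorovia is not Astena; base rate stands.
Duty = 2,797 × €4.62 = €12,922.14.
Line 2 (8834.51.29, Zorovia, 2,109 kg, €51,670.50):
Code 8834.51.29 is under a tariff-rate quota (threshold 1,388 kg). In-quota: 1,388 kg at 3%; over-quota: 721 kg at 29.5%.
Pro-rata value split: in-quota = €51,670.50 × 1,388/2,109 = €34,006.00; over-quota = €51,670.50 − €34,006.00 = €17,664.50.
In-quota duty = €34,006.00 × 3% = €1,020.18. Over-quota duty = €17,664.50 × 29.5% = €5,211.03.
Line duty = €1,020.18 + €5,211.03 = €6,231.21.
Line 3 (5405.04.18, Duros, 386 kg, €44,270.34):
Base rate for 5405.04.18 is 13.5%.
5405.04.18 has an FTA preferential rate, but origin Duros is not Astena; base rate stands.
The additional-duty order on 5405.04.18 targets Zorovia, not Duros; it does not apply.
Duty = €44,270.34 × 13.5% = €5,976.50.
Total = €12,922.14 + €6,231.21 + €5,976.50 = €25,129.85.

€25,129.85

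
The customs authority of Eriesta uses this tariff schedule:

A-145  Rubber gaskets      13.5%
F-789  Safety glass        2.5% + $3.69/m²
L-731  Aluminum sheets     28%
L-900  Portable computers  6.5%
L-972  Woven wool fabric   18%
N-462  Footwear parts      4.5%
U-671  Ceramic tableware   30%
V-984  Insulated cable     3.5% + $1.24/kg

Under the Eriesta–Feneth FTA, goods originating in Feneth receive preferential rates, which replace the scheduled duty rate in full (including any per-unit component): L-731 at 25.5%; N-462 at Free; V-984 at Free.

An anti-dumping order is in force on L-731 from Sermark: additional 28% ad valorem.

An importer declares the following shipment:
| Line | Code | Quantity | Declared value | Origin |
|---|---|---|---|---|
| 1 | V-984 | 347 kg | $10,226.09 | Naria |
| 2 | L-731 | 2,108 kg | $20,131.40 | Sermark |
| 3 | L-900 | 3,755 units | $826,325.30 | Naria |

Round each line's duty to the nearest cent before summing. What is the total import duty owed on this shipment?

Line 1 (V-984, Naria, 347 kg, $10,226.09):
Base rate for V-984 is 3.5% + $1.24/kg.
V-984 has an FTA preferential rate, but origin Naria is not Feneth; base rate stands.
Duty = $10,226.09 × 3.5% + 347 × $1.24 = $788.19.
Line 2 (L-731, Sermark, 2,108 kg, $20,131.40):
Base rate for L-731 is 28%.
L-731 has an FTA preferential rate, but origin Sermark is not Feneth; base rate stands.
Additional duty on L-731 from Sermark: +28%. Applied ad valorem rate: 28% + 28% = 56%.
Duty = $20,131.40 × 56% = $11,273.58.
Line 3 (L-900, Naria, 3,755 units, $826,325.30):
Base rate for L-900 is 6.5%.
Duty = $826,325.30 × 6.5% = $53,711.14.
Total = $788.19 + $11,273.58 + $53,711.14 = $65,772.91.

$65,772.91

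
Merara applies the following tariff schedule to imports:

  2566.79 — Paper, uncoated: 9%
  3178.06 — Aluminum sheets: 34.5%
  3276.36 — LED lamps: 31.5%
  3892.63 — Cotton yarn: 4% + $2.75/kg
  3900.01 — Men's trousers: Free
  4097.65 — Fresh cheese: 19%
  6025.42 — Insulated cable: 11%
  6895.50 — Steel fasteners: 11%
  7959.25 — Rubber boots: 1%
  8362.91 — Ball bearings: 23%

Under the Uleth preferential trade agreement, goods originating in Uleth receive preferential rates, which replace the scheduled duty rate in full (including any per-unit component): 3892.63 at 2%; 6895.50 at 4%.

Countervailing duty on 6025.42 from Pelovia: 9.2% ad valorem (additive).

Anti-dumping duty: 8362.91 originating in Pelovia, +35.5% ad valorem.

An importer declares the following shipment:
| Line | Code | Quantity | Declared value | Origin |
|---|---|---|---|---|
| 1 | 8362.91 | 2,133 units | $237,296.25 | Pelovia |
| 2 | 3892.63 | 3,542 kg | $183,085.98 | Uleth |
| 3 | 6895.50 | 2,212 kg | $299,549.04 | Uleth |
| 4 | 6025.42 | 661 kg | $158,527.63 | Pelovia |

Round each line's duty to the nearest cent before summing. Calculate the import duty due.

$186,484.57

Line 1 (8362.91, Pelovia, 2,133 units, $237,296.25):
Base rate for 8362.91 is 23%.
Additional duty on 8362.91 from Pelovia: +35.5%. Applied ad valorem rate: 23% + 35.5% = 58.5%.
Duty = $237,296.25 × 58.5% = $138,818.31.
Line 2 (3892.63, Uleth, 3,542 kg, $183,085.98):
Base rate for 3892.63 is 4% + $2.75/kg.
Origin Uleth qualifies under the Merara–Uleth agreement and 3892.63 is covered: preferential rate 2% applies instead.
Duty = $183,085.98 × 2% = $3,661.72.
Line 3 (6895.50, Uleth, 2,212 kg, $299,549.04):
Base rate for 6895.50 is 11%.
Origin Uleth qualifies under the Merara–Uleth agreement and 6895.50 is covered: preferential rate 4% applies instead.
Duty = $299,549.04 × 4% = $11,981.96.
Line 4 (6025.42, Pelovia, 661 kg, $158,527.63):
Base rate for 6025.42 is 11%.
Additional duty on 6025.42 from Pelovia: +9.2%. Applied ad valorem rate: 11% + 9.2% = 20.2%.
Duty = $158,527.63 × 20.2% = $32,022.58.
Total = $138,818.31 + $3,661.72 + $11,981.96 + $32,022.58 = $186,484.57.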